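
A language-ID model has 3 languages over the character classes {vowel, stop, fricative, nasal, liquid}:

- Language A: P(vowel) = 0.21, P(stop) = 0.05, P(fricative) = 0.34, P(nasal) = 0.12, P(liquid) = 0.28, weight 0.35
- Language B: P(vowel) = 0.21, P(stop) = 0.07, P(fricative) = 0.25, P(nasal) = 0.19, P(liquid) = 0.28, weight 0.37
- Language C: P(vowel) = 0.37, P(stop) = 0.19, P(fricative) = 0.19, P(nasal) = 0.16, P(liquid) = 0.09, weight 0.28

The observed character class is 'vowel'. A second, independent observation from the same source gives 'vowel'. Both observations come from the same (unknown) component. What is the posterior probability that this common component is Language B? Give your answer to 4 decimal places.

Apply Bayes' rule: the posterior for each component is proportional to its prior times its likelihood at x.
Since both observations come from the same component, the likelihood for component k is f_k(x₁)·f_k(x₂).
  p_A = [P(vowel | comp) = 0.21] × [0.21] = 0.0441
  p_B = [P(vowel | comp) = 0.21] × [0.21] = 0.0441
  p_C = [P(vowel | comp) = 0.37] × [0.37] = 0.1369
Weight by the priors:
  π_A·p_A = 0.35 × 0.0441 = 0.015435
  π_B·p_B = 0.37 × 0.0441 = 0.016317
  π_C·p_C = 0.28 × 0.1369 = 0.038332
Normaliser: 0.015435 + 0.016317 + 0.038332 = 0.070084
Responsibility of Language B: 0.016317 / 0.070084 ≈ 0.2328

0.2328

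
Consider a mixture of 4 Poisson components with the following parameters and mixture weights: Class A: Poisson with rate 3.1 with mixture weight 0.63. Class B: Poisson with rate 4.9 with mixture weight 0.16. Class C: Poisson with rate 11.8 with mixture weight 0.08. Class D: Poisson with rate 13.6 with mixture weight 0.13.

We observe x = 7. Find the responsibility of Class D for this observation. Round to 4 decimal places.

Posterior ∝ prior × likelihood, so P(k | x) ∝ P(Z=k) f_k(x); normalise over all components.
Poisson probabilities:
  f_A = 0.0245917
  f_B = 0.100207
  f_C = 0.0474317
  f_D = 0.0211805
Multiply by the mixture weights:
  P(Z=A)·f_A = 0.63 × 0.0245917 = 0.0154928
  P(Z=B)·f_B = 0.16 × 0.100207 = 0.0160332
  P(Z=C)·f_C = 0.08 × 0.0474317 = 0.00379454
  P(Z=D)·f_D = 0.13 × 0.0211805 = 0.00275347
Sum: 0.0154928 + 0.0160332 + 0.00379454 + 0.00275347 = 0.0380739
So the posterior for Class D is 0.00275347 / 0.0380739 ≈ 0.0723.

0.0723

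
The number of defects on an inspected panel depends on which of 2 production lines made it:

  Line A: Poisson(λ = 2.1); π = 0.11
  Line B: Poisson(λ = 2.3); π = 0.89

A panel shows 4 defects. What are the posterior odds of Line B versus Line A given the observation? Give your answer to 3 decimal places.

Only the two components matter; the odds are (w_i f_i(x)) / (w_j f_j(x)).
Poisson probabilities:
  L_A = e^(−2.1)·2.1^4/4! = 0.099231
  L_B = e^(−2.3)·2.3^4/4! = 0.116902
Posterior odds = (w_B·L_B) / (w_A·L_A) = (0.89·0.116902) / (0.11·0.099231) = 0.104043 / 0.0109154 ≈ 9.532

9.532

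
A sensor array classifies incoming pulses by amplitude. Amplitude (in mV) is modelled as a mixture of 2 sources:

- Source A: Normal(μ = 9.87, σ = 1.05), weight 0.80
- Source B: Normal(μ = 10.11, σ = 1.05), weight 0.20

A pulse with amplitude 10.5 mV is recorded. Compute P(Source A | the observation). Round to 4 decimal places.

0.7816

Posterior ∝ prior × likelihood, so P(k | x) ∝ P(Z=k) f_k(x); normalise over all components.
Evaluate each component's likelihood at the observed value:
  p_A = 0.317357
  p_B = 0.35462
Weight by the priors:
  P(Z=A)·p_A = 0.80 × 0.317357 = 0.253885
  P(Z=B)·p_B = 0.20 × 0.35462 = 0.070924
Normaliser: 0.253885 + 0.070924 = 0.324809
So the posterior for Source A is 0.253885 / 0.324809 ≈ 0.7816.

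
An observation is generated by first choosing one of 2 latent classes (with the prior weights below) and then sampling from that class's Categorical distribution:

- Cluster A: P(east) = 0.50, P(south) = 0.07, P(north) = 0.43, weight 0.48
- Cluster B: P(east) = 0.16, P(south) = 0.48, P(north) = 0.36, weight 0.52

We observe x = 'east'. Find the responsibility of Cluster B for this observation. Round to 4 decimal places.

0.2574

Apply Bayes' rule: the posterior for each component is proportional to its prior times its likelihood at x.
Categorical probabilities:
  L_A = P(east | comp) = 0.50
  L_B = P(east | comp) = 0.16
Prior × likelihood for each component:
  P(Z=A)·L_A = 0.48 × 0.5 = 0.24
  P(Z=B)·L_B = 0.52 × 0.16 = 0.0832
Denominator: 0.24 + 0.0832 = 0.3232
So the posterior for Cluster B is 0.0832 / 0.3232 ≈ 0.2574.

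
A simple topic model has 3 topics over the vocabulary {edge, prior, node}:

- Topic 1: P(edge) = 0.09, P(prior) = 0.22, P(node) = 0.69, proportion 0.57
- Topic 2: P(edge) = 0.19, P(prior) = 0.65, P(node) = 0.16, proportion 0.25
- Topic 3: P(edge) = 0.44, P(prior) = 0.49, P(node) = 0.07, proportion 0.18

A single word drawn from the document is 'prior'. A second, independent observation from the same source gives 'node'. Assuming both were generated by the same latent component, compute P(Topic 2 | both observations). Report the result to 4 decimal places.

P(component k | x) = π_k·f_k(x) / marginal(x), where marginal(x) = Σ_j π_j·f_j(x).
Since both observations come from the same component, the likelihood for component k is f_k(x₁)·f_k(x₂).
  p_1 = [P(prior | comp) = 0.22] × [0.69] = 0.1518
  p_2 = [P(prior | comp) = 0.65] × [0.16] = 0.104
  p_3 = [P(prior | comp) = 0.49] × [0.07] = 0.0343
Weight by the priors:
  π_1·p_1 = 0.57 × 0.1518 = 0.086526
  π_2·p_2 = 0.25 × 0.104 = 0.026
  π_3·p_3 = 0.18 × 0.0343 = 0.006174
Normaliser: 0.086526 + 0.026 + 0.006174 = 0.1187
P(Topic 2 | x₁, x₂) ≈ 0.2190

0.2190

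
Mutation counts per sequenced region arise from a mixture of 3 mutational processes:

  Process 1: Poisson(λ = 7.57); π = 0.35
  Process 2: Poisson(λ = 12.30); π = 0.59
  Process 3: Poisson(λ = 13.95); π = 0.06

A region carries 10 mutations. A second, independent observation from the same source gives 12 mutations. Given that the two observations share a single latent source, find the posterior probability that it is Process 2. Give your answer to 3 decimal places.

0.810

By Bayes' theorem, P(k | x) = w_k f_k(x) / Σ_j w_j f_j(x).
Since both observations come from the same component, the likelihood for component k is f_k(x₁)·f_k(x₂).
  p_1 = [e^(−7.57)·7.57^10/10! = 0.0878186] × [0.0381245] = 0.00334804
  p_2 = [e^(−12.30)·12.30^10/10! = 0.0994182] × [0.113947] = 0.0113284
  p_3 = [e^(−13.95)·13.95^10/10! = 0.0672312] × [0.0991164] = 0.00666372
Weight by the priors:
  w_1·p_1 = 0.35 × 0.00334804 = 0.00117181
  w_2·p_2 = 0.59 × 0.0113284 = 0.00668375
  w_3·p_3 = 0.06 × 0.00666372 = 0.000399823
Evidence: 0.00117181 + 0.00668375 + 0.000399823 = 0.00825539
Responsibility of Process 2: 0.00668375 / 0.00825539 ≈ 0.810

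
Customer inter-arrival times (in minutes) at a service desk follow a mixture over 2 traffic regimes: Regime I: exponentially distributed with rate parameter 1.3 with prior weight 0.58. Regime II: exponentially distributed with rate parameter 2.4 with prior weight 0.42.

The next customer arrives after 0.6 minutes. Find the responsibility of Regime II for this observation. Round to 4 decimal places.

P(component k | x) = π_k·f_k(x) / marginal(x), where marginal(x) = Σ_j π_j·f_j(x).
Component likelihoods at x = 0.6 minutes:
  L_I = 1.3·e^(−1.3·0.6) = 1.3·e^(−0.7800) = 0.595928
  L_II = 2.4·e^(−2.4·0.6) = 2.4·e^(−1.4400) = 0.568627
Weight by the priors:
  π_I·L_I = 0.58 × 0.595928 = 0.345638
  π_II·L_II = 0.42 × 0.568627 = 0.238823
Sum: 0.345638 + 0.238823 = 0.584461
P(Regime II | the observation) ≈ 0.4086

0.4086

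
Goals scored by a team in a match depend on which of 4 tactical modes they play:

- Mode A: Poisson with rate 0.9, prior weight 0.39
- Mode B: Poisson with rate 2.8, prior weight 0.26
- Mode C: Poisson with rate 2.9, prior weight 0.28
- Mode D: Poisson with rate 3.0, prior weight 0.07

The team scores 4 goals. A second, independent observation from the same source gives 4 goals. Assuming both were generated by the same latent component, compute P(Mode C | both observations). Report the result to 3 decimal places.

0.469

By Bayes' theorem, P(k | x) = π_k f_k(x) / Σ_j π_j f_j(x).
Since both observations come from the same component, the likelihood for component k is f_k(x₁)·f_k(x₂).
  L_A = [0.0111146] × [0.0111146] = 0.000123534
  L_B = [0.155739] × [0.155739] = 0.0242545
  L_C = [0.162154] × [0.162154] = 0.0262938
  L_D = [0.168031] × [0.168031] = 0.0282345
Prior × likelihood for each component:
  π_A·L_A = 0.39 × 0.000123534 = 4.81784e-05
  π_B·L_B = 0.26 × 0.0242545 = 0.00630617
  π_C·L_C = 0.28 × 0.0262938 = 0.00736227
  π_D·L_D = 0.07 × 0.0282345 = 0.00197642
Marginal: 4.81784e-05 + 0.00630617 + 0.00736227 + 0.00197642 = 0.015693
P(Mode C | x₁,x₂) ≈ 0.469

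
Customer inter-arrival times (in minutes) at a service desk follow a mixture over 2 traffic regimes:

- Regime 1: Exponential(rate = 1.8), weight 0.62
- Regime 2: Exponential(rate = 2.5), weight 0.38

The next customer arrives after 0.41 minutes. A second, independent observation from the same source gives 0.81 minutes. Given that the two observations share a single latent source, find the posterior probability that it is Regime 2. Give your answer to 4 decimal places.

0.3348

The responsibility of component k is P(Z=k) f_k(x) divided by Σ_j P(Z=j) f_j(x).
Since both observations come from the same component, the likelihood for component k is f_k(x₁)·f_k(x₂).
  p_1 = [1.8·e^(−1.8·0.41) = 1.8·e^(−0.7380) = 0.860524] × [0.418862] = 0.360441
  p_2 = [2.5·e^(−2.5·0.41) = 2.5·e^(−1.0250) = 0.896991] × [0.329985] = 0.295993
Prior × likelihood for each component:
  P(Z=1)·p_1 = 0.62 × 0.360441 = 0.223473
  P(Z=2)·p_2 = 0.38 × 0.295993 = 0.112477
Denominator: 0.223473 + 0.112477 = 0.335951
P(Regime 2 | x) ≈ 0.3348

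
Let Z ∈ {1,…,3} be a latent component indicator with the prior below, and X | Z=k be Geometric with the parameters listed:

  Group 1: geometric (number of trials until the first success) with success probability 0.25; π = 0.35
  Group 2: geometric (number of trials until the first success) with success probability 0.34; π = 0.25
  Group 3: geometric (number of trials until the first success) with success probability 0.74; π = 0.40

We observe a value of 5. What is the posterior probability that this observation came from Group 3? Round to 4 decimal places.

0.0299

Apply Bayes' rule: the posterior for each component is proportional to its prior times its likelihood at x.
Evaluate each component's likelihood at the observed value:
  f_1 = 0.25·(1−0.25)^4 = 0.25·0.316406 = 0.0791016
  f_2 = 0.34·(1−0.34)^4 = 0.34·0.189747 = 0.0645141
  f_3 = 0.74·(1−0.74)^4 = 0.74·0.00456976 = 0.00338162
Multiply by the mixture weights:
  π_1·f_1 = 0.35 × 0.0791016 = 0.0276855
  π_2·f_2 = 0.25 × 0.0645141 = 0.0161285
  π_3·f_3 = 0.40 × 0.00338162 = 0.00135265
Marginal: 0.0276855 + 0.0161285 + 0.00135265 = 0.0451667
P(Group 3 | x) ≈ 0.0299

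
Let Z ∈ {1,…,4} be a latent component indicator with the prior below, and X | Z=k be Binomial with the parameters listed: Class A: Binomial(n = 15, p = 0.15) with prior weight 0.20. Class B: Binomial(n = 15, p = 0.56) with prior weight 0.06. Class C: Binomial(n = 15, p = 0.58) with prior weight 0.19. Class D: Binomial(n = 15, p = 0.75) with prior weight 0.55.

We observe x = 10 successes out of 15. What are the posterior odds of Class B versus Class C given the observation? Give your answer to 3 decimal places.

Posterior odds = (π_i f_i(x)) / (π_j f_j(x)); the normalising sum cancels.
Component likelihoods at x = 10 successes out of 15:
  p_A = 7.68356e-06
  p_B = 0.15021
  p_C = 0.169076
  p_D = 0.165146
0.0090126 / 0.0321244 ≈ 0.281

0.281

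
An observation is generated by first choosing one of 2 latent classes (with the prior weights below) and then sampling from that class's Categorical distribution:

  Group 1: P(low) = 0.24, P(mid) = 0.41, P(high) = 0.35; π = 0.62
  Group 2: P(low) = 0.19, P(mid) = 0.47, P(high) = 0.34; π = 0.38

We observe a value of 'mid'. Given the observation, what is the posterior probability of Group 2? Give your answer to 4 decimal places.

P(component k | x) = P(Z=k)·f_k(x) / marginal(x), where marginal(x) = Σ_j P(Z=j)·f_j(x).
Component likelihoods at x = 'mid':
  L_1 = 0.41
  L_2 = 0.47
Weight by the priors:
  P(Z=1)·L_1 = 0.62 × 0.41 = 0.2542
  P(Z=2)·L_2 = 0.38 × 0.47 = 0.1786
Denominator: 0.2542 + 0.1786 = 0.4328
P(Group 2 | 'mid') ≈ 0.4127

0.4127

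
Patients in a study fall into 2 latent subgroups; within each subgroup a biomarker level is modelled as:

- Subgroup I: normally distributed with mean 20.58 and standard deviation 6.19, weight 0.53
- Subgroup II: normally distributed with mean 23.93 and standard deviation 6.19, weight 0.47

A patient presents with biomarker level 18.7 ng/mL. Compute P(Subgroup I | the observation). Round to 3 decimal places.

0.606

Apply Bayes' rule: the posterior for each component is proportional to its prior times its likelihood at x.
Component likelihoods at x = 18.7 ng/mL:
  f_I = 0.0615445
  f_II = 0.0451028
Prior × likelihood for each component:
  w_I·f_I = 0.53 × 0.0615445 = 0.0326186
  w_II·f_II = 0.47 × 0.0451028 = 0.0211983
Denominator: 0.0326186 + 0.0211983 = 0.0538169
P(Subgroup I | the observation) = 0.0326186 / 0.0538169 ≈ 0.606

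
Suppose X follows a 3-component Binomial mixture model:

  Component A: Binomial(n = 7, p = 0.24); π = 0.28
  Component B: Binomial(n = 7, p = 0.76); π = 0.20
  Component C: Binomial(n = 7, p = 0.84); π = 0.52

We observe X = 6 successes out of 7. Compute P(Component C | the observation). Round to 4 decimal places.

By Bayes' theorem, P(k | x) = π_k f_k(x) / Σ_j π_j f_j(x).
Binomial probabilities:
  f_A = C(7,6)·0.24^6·0.76^1 = 7·0.000191103·0.76 = 0.00101667
  f_B = C(7,6)·0.76^6·0.24^1 = 7·0.1927·0.24 = 0.323736
  f_C = C(7,6)·0.84^6·0.16^1 = 7·0.351298·0.16 = 0.393454
Unnormalised posteriors:
  π_A·f_A = 0.28 × 0.00101667 = 0.000284667
  π_B·f_B = 0.20 × 0.323736 = 0.0647472
  π_C·f_C = 0.52 × 0.393454 = 0.204596
Evidence: 0.000284667 + 0.0647472 + 0.204596 = 0.269628
Responsibility of Component C: 0.204596 / 0.269628 ≈ 0.7588

0.7588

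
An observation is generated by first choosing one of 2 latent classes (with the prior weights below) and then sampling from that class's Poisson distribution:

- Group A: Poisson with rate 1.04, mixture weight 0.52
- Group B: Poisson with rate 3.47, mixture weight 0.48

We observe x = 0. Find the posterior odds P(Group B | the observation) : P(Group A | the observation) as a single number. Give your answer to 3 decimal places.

0.081

Posterior odds = (w_i f_i(x)) / (w_j f_j(x)); the normalising sum cancels.
Poisson probabilities:
  f_A = 0.353455
  f_B = 0.031117
0.0149362 / 0.183796 ≈ 0.081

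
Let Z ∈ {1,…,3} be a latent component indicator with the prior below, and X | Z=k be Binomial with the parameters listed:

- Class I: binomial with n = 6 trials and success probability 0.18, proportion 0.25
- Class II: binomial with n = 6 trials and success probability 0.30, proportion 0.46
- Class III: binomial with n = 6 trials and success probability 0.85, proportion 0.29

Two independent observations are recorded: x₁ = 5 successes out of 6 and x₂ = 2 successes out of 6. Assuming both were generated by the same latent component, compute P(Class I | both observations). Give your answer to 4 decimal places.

0.0231

Apply Bayes' rule: the posterior for each component is proportional to its prior times its likelihood at x.
Since both observations come from the same component, the likelihood for component k is f_k(x₁)·f_k(x₂).
  p_I = [C(6,5)·0.18^5·0.82^1 = 6·0.000188957·0.82 = 0.000929667] × [0.219731] = 0.000204277
  p_II = [C(6,5)·0.30^5·0.70^1 = 6·0.00243·0.7 = 0.010206] × [0.324135] = 0.00330812
  p_III = [C(6,5)·0.85^5·0.15^1 = 6·0.443705·0.15 = 0.399335] × [0.00548648] = 0.00219094
Multiply by the mixture weights:
  w_I·p_I = 0.25 × 0.000204277 = 5.10692e-05
  w_II·p_II = 0.46 × 0.00330812 = 0.00152174
  w_III·p_III = 0.29 × 0.00219094 = 0.000635374
Evidence: 5.10692e-05 + 0.00152174 + 0.000635374 = 0.00220818
So the posterior for Class I is 5.10692e-05 / 0.00220818 ≈ 0.0231.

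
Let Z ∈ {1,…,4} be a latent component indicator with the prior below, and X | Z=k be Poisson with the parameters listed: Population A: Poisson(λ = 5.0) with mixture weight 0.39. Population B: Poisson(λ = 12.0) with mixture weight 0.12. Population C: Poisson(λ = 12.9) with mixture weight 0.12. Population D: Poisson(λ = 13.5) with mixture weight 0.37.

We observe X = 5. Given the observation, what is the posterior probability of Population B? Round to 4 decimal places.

0.0210

P(component k | x) = P(Z=k)·f_k(x) / marginal(x), where marginal(x) = Σ_j P(Z=j)·f_j(x).
Component likelihoods at x = 5:
  p_A = 0.175467
  p_B = 0.0127406
  p_C = 0.0074365
  p_D = 0.00512286
Multiply by the mixture weights:
  P(Z=A)·p_A = 0.39 × 0.175467 = 0.0684323
  P(Z=B)·p_B = 0.12 × 0.0127406 = 0.00152888
  P(Z=C)·p_C = 0.12 × 0.0074365 = 0.00089238
  P(Z=D)·p_D = 0.37 × 0.00512286 = 0.00189546
Marginal: 0.0684323 + 0.00152888 + 0.00089238 + 0.00189546 = 0.072749
P(Population B | data) ≈ 0.0210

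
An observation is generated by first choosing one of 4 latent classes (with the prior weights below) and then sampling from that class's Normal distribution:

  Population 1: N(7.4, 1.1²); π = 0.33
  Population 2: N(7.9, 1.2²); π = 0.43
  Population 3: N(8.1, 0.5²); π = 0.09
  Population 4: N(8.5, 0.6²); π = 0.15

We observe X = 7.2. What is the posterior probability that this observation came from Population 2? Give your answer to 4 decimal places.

0.4602

Posterior ∝ prior × likelihood, so P(k | x) ∝ π_k f_k(x); normalise over all components.
Evaluate each component's likelihood at the observed value:
  L_1 = (1/(1.1·√(2π)))·exp(−(7.2−7.4)²/(2·1.1²)) = 0.362675·exp(-0.01653) = 0.356729
  L_2 = (1/(1.2·√(2π)))·exp(−(7.2−7.9)²/(2·1.2²)) = 0.332452·exp(-0.17014) = 0.280439
  L_3 = (1/(0.5·√(2π)))·exp(−(7.2−8.1)²/(2·0.5²)) = 0.797885·exp(-1.62000) = 0.1579
  L_4 = (1/(0.6·√(2π)))·exp(−(7.2−8.5)²/(2·0.6²)) = 0.664904·exp(-2.34722) = 0.0635877
Weight by the priors:
  π_1·L_1 = 0.33 × 0.356729 = 0.117721
  π_2·L_2 = 0.43 × 0.280439 = 0.120589
  π_3·L_3 = 0.09 × 0.1579 = 0.014211
  π_4·L_4 = 0.15 × 0.0635877 = 0.00953816
Denominator: 0.117721 + 0.120589 + 0.014211 + 0.00953816 = 0.262059
P(Population 2 | data) ≈ 0.4602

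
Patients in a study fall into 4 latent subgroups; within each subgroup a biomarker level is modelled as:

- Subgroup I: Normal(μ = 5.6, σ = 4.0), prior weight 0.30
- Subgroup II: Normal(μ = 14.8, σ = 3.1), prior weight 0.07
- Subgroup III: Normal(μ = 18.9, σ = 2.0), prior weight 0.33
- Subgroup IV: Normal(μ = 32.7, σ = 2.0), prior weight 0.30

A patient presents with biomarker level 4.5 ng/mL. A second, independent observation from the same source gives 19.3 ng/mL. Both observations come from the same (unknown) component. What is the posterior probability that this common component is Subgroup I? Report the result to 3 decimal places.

0.834

Apply Bayes' rule: the posterior for each component is proportional to its prior times its likelihood at x.
Since both observations come from the same component, the likelihood for component k is f_k(x₁)·f_k(x₂).
  p_I = [(1/(4.0·√(2π)))·exp(−(4.5−5.6)²/(2·4.0²)) = 0.099736·exp(-0.03781) = 0.0960347] × [0.000282864] = 2.71647e-05
  p_II = [(1/(3.1·√(2π)))·exp(−(4.5−14.8)²/(2·3.1²)) = 0.128691·exp(-5.51977) = 0.000515635] × [0.0448725] = 2.31378e-05
  p_III = [(1/(2.0·√(2π)))·exp(−(4.5−18.9)²/(2·2.0²)) = 0.199471·exp(-25.92000) = 1.10399e-12] × [0.195521] = 2.15855e-13
  p_IV = [(1/(2.0·√(2π)))·exp(−(4.5−32.7)²/(2·2.0²)) = 0.199471·exp(-99.40500) = 1.34536e-44] × [3.56566e-11] = 4.79709e-55
Prior × likelihood for each component:
  P(Z=I)·p_I = 0.30 × 2.71647e-05 = 8.14942e-06
  P(Z=II)·p_II = 0.07 × 2.31378e-05 = 1.61965e-06
  P(Z=III)·p_III = 0.33 × 2.15855e-13 = 7.1232e-14
  P(Z=IV)·p_IV = 0.30 × 4.79709e-55 = 1.43913e-55
Normaliser: 8.14942e-06 + 1.61965e-06 + 7.1232e-14 + 1.43913e-55 = 9.76907e-06
P(Subgroup I | data) ≈ 0.834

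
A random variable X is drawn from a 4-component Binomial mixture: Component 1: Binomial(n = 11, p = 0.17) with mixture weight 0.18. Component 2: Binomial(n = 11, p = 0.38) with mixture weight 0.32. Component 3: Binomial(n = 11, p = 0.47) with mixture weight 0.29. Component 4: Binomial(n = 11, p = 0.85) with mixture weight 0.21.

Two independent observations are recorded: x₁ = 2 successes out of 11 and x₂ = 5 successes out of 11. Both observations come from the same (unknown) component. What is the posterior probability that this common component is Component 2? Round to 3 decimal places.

The responsibility of component k is π_k f_k(x) divided by Σ_j π_j f_j(x).
Since both observations come from the same component, the likelihood for component k is f_k(x₁)·f_k(x₂).
  p_1 = [0.297142] × [0.0214464] = 0.00637263
  p_2 = [0.107512] × [0.207927] = 0.0223545
  p_3 = [0.0400905] × [0.234848] = 0.00941516
  p_4 = [1.52764e-06] × [0.00233499] = 3.56702e-09
Prior × likelihood for each component:
  π_1·p_1 = 0.18 × 0.00637263 = 0.00114707
  π_2·p_2 = 0.32 × 0.0223545 = 0.00715344
  π_3·p_3 = 0.29 × 0.00941516 = 0.0027304
  π_4·p_4 = 0.21 × 3.56702e-09 = 7.49075e-10
Denominator: 0.00114707 + 0.00715344 + 0.0027304 + 7.49075e-10 = 0.0110309
P(Component 2 | x₁, x₂) = 0.00715344 / 0.0110309 ≈ 0.648

0.648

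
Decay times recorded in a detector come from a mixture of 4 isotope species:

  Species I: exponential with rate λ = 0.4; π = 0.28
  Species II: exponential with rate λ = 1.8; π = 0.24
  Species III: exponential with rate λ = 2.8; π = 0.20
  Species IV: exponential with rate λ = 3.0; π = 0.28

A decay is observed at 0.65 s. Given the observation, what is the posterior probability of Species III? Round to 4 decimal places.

0.2107

Apply Bayes' rule: the posterior for each component is proportional to its prior times its likelihood at x.
Component likelihoods at x = 0.65 s:
  f_I = 0.4·e^(−0.4·0.65) = 0.4·e^(−0.2600) = 0.308421
  f_II = 1.8·e^(−1.8·0.65) = 1.8·e^(−1.1700) = 0.55866
  f_III = 2.8·e^(−2.8·0.65) = 2.8·e^(−1.8200) = 0.453672
  f_IV = 3.0·e^(−3.0·0.65) = 3.0·e^(−1.9500) = 0.426822
Multiply by the mixture weights:
  π_I·f_I = 0.28 × 0.308421 = 0.0863578
  π_II·f_II = 0.24 × 0.55866 = 0.134079
  π_III·f_III = 0.20 × 0.453672 = 0.0907344
  π_IV·f_IV = 0.28 × 0.426822 = 0.11951
Marginal: 0.0863578 + 0.134079 + 0.0907344 + 0.11951 = 0.430681
P(Species III | x) ≈ 0.2107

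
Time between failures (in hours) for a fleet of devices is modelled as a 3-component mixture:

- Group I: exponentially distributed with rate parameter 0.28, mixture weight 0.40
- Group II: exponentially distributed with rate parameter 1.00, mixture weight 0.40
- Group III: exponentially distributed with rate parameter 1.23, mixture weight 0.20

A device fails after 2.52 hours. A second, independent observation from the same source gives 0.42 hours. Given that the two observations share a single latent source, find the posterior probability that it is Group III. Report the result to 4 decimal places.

0.1890

By Bayes' theorem, P(k | x) = π_k f_k(x) / Σ_j π_j f_j(x).
Since both observations come from the same component, the likelihood for component k is f_k(x₁)·f_k(x₂).
  p_I = [0.28·e^(−0.28·2.52) = 0.28·e^(−0.7056) = 0.138267] × [0.248934] = 0.0344195
  p_II = [1.00·e^(−1.00·2.52) = 1.00·e^(−2.5200) = 0.0804596] × [0.657047] = 0.0528657
  p_III = [1.23·e^(−1.23·2.52) = 1.23·e^(−3.0996) = 0.0554327] × [0.733751] = 0.0406738
Multiply by the mixture weights:
  π_I·p_I = 0.40 × 0.0344195 = 0.0137678
  π_II·p_II = 0.40 × 0.0528657 = 0.0211463
  π_III·p_III = 0.20 × 0.0406738 = 0.00813476
Sum: 0.0137678 + 0.0211463 + 0.00813476 = 0.0430489
P(Group III | x₁, x₂) ≈ 0.1890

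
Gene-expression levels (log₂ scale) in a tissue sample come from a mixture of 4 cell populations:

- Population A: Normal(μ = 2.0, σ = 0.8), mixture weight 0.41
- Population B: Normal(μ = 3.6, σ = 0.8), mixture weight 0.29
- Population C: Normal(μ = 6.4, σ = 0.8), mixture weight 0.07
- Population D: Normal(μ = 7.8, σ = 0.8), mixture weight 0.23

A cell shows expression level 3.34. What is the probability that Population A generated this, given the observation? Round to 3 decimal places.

The responsibility of component k is P(Z=k) f_k(x) divided by Σ_j P(Z=j) f_j(x).
Component likelihoods at x = 3.34:
  L_A = 0.122627
  L_B = 0.473025
  L_C = 0.000331757
  L_D = 8.88686e-08
Prior × likelihood for each component:
  P(Z=A)·L_A = 0.41 × 0.122627 = 0.0502771
  P(Z=B)·L_B = 0.29 × 0.473025 = 0.137177
  P(Z=C)·L_C = 0.07 × 0.000331757 = 2.3223e-05
  P(Z=D)·L_D = 0.23 × 8.88686e-08 = 2.04398e-08
Marginal: 0.0502771 + 0.137177 + 2.3223e-05 + 2.04398e-08 = 0.187478
P(Population A | data) = 0.0502771 / 0.187478 ≈ 0.268

0.268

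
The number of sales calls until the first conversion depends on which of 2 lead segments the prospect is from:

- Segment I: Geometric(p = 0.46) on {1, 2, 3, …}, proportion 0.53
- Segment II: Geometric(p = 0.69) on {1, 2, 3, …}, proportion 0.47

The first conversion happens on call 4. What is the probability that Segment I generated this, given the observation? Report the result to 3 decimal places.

0.799

P(component k | x) = P(Z=k)·f_k(x) / marginal(x), where marginal(x) = Σ_j P(Z=j)·f_j(x).
Component likelihoods at x = 4:
  f_I = 0.0724334
  f_II = 0.0205558
Weight by the priors:
  P(Z=I)·f_I = 0.53 × 0.0724334 = 0.0383897
  P(Z=II)·f_II = 0.47 × 0.0205558 = 0.00966122
Marginal: 0.0383897 + 0.00966122 = 0.0480509
P(Segment I | 4) = 0.0383897 / 0.0480509 ≈ 0.799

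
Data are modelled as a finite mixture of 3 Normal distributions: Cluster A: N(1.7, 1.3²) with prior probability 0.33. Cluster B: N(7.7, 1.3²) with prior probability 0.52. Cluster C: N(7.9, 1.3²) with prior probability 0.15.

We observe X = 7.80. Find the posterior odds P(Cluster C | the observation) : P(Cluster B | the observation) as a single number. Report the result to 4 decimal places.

The posterior odds equal the prior odds times the likelihood ratio: (P(Z=i)/P(Z=j))·(f_i(x)/f_j(x)).
Evaluate each component's likelihood at the observed value:
  L_A = (1/(1.3·√(2π)))·exp(−(7.80−1.7)²/(2·1.3²)) = 0.306879·exp(-11.00888) = 5.08011e-06
  L_B = (1/(1.3·√(2π)))·exp(−(7.80−7.7)²/(2·1.3²)) = 0.306879·exp(-0.00296) = 0.305972
  L_C = (1/(1.3·√(2π)))·exp(−(7.80−7.9)²/(2·1.3²)) = 0.306879·exp(-0.00296) = 0.305972
Odds = (0.15/0.52) × (0.305972/0.305972) = 0.288462 × 1 ≈ 0.2885

0.2885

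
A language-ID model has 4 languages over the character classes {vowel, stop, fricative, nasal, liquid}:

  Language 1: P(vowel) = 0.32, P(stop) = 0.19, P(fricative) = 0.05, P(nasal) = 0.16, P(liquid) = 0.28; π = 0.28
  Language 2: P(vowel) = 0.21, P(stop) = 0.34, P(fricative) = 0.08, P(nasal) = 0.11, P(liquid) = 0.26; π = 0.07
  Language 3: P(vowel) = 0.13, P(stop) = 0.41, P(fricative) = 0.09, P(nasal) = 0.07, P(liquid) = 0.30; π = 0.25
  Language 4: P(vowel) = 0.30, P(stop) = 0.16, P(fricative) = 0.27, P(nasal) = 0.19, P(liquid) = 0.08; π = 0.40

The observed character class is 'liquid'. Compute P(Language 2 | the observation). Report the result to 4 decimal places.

0.0894

P(component k | x) = w_k·f_k(x) / marginal(x), where marginal(x) = Σ_j w_j·f_j(x).
Component likelihoods at x = 'liquid':
  p_1 = P(liquid | comp) = 0.28
  p_2 = P(liquid | comp) = 0.26
  p_3 = P(liquid | comp) = 0.30
  p_4 = P(liquid | comp) = 0.08
Weight by the priors:
  w_1·p_1 = 0.28 × 0.28 = 0.0784
  w_2·p_2 = 0.07 × 0.26 = 0.0182
  w_3·p_3 = 0.25 × 0.3 = 0.075
  w_4·p_4 = 0.40 × 0.08 = 0.032
Sum: 0.0784 + 0.0182 + 0.075 + 0.032 = 0.2036
P(Language 2 | data) ≈ 0.0894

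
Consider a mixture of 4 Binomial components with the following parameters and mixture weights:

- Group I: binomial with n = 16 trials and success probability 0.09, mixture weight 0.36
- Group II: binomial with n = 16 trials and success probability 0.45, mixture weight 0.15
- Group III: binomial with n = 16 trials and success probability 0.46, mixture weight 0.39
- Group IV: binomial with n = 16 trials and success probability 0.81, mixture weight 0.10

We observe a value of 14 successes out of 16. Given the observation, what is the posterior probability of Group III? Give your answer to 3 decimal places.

0.011

P(component k | x) = π_k·f_k(x) / marginal(x), where marginal(x) = Σ_j π_j·f_j(x).
Component likelihoods at x = 14 successes out of 16:
  L_I = 2.27331e-13
  L_II = 0.000506853
  L_III = 0.000664628
  L_IV = 0.226714
Weight by the priors:
  π_I·L_I = 0.36 × 2.27331e-13 = 8.18393e-14
  π_II·L_II = 0.15 × 0.000506853 = 7.60279e-05
  π_III·L_III = 0.39 × 0.000664628 = 0.000259205
  π_IV·L_IV = 0.10 × 0.226714 = 0.0226714
Denominator: 8.18393e-14 + 7.60279e-05 + 0.000259205 + 0.0226714 = 0.0230067
So the posterior for Group III is 0.000259205 / 0.0230067 ≈ 0.011.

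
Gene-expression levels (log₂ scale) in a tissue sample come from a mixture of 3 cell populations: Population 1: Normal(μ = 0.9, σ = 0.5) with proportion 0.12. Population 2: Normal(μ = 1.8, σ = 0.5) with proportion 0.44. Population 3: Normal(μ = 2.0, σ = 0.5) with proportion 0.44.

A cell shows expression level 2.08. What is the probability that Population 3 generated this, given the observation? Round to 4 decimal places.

P(component k | x) = w_k·f_k(x) / marginal(x), where marginal(x) = Σ_j w_j·f_j(x).
Component likelihoods at x = 2.08:
  f_1 = 0.0492625
  f_2 = 0.682092
  f_3 = 0.787737
Prior × likelihood for each component:
  w_1·f_1 = 0.12 × 0.0492625 = 0.0059115
  w_2·f_2 = 0.44 × 0.682092 = 0.30012
  w_3·f_3 = 0.44 × 0.787737 = 0.346604
Evidence: 0.0059115 + 0.30012 + 0.346604 = 0.652636
Responsibility of Population 3: 0.346604 / 0.652636 ≈ 0.5311

0.5311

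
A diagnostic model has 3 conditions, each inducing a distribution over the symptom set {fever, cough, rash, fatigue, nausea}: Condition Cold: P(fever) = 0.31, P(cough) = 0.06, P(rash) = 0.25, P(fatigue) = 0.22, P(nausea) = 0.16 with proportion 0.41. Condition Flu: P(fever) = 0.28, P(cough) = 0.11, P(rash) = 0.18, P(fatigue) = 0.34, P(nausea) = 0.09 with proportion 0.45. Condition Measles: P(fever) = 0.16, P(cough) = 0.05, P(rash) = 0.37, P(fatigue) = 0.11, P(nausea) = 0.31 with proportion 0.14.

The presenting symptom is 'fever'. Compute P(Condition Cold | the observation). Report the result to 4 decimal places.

0.4613

Posterior ∝ prior × likelihood, so P(k | x) ∝ P(Z=k) f_k(x); normalise over all components.
Categorical probabilities:
  f_Cold = 0.31
  f_Flu = 0.28
  f_Measles = 0.16
Multiply by the mixture weights:
  P(Z=Cold)·f_Cold = 0.41 × 0.31 = 0.1271
  P(Z=Flu)·f_Flu = 0.45 × 0.28 = 0.126
  P(Z=Measles)·f_Measles = 0.14 × 0.16 = 0.0224
Evidence: 0.1271 + 0.126 + 0.0224 = 0.2755
Responsibility of Condition Cold: 0.1271 / 0.2755 ≈ 0.4613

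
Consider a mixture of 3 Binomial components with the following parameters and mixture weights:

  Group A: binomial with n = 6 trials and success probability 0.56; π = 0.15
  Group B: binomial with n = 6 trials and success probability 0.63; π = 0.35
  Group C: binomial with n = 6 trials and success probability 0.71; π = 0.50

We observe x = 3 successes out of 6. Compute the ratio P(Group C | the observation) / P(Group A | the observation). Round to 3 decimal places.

The posterior odds equal the prior odds times the likelihood ratio: (P(Z=i)/P(Z=j))·(f_i(x)/f_j(x)).
Evaluate each component's likelihood at the observed value:
  p_A = C(6,3)·0.56^3·0.44^3 = 20·0.175616·0.085184 = 0.299193
  p_B = C(6,3)·0.63^3·0.37^3 = 20·0.250047·0.050653 = 0.253313
  p_C = C(6,3)·0.71^3·0.29^3 = 20·0.357911·0.024389 = 0.174582
Posterior odds = (P(Z=C)·p_C) / (P(Z=A)·p_A) = (0.50·0.174582) / (0.15·0.299193) = 0.0872909 / 0.044879 ≈ 1.945

1.945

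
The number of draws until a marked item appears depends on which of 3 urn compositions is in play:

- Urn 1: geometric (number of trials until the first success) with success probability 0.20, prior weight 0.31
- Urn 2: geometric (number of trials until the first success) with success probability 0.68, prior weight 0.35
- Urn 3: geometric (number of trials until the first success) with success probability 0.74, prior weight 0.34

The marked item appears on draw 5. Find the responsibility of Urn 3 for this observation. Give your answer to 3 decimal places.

P(component k | x) = π_k·f_k(x) / marginal(x), where marginal(x) = Σ_j π_j·f_j(x).
Evaluate each component's likelihood at the observed value:
  L_1 = 0.20·(1−0.20)^4 = 0.20·0.4096 = 0.08192
  L_2 = 0.68·(1−0.68)^4 = 0.68·0.0104858 = 0.00713032
  L_3 = 0.74·(1−0.74)^4 = 0.74·0.00456976 = 0.00338162
Weight by the priors:
  π_1·L_1 = 0.31 × 0.08192 = 0.0253952
  π_2·L_2 = 0.35 × 0.00713032 = 0.00249561
  π_3·L_3 = 0.34 × 0.00338162 = 0.00114975
Marginal: 0.0253952 + 0.00249561 + 0.00114975 = 0.0290406
Responsibility of Urn 3: 0.00114975 / 0.0290406 ≈ 0.040

0.040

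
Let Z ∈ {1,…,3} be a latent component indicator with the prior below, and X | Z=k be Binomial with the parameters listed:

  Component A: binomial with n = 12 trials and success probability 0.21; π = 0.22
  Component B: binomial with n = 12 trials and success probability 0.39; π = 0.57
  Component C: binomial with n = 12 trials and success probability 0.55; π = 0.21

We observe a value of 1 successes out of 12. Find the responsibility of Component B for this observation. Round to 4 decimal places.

Apply Bayes' rule: the posterior for each component is proportional to its prior times its likelihood at x.
Evaluate each component's likelihood at the observed value:
  L_A = C(12,1)·0.21^1·0.79^11 = 12·0.21·0.0747994 = 0.188494
  L_B = C(12,1)·0.39^1·0.61^11 = 12·0.39·0.00435139 = 0.0203645
  L_C = C(12,1)·0.55^1·0.45^11 = 12·0.55·0.000153228 = 0.0010113
Multiply by the mixture weights:
  P(Z=A)·L_A = 0.22 × 0.188494 = 0.0414688
  P(Z=B)·L_B = 0.57 × 0.0203645 = 0.0116078
  P(Z=C)·L_C = 0.21 × 0.0010113 = 0.000212374
Marginal: 0.0414688 + 0.0116078 + 0.000212374 = 0.0532889
So the posterior for Component B is 0.0116078 / 0.0532889 ≈ 0.2178.

0.2178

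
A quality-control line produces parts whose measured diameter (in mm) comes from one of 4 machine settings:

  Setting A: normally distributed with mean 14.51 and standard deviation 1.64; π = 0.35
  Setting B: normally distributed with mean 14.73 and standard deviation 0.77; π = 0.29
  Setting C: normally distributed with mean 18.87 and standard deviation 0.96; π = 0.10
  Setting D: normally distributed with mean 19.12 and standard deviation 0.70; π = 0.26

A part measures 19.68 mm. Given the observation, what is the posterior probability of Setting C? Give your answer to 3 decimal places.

Apply Bayes' rule: the posterior for each component is proportional to its prior times its likelihood at x.
Evaluate each component's likelihood at the observed value:
  p_A = (1/(1.64·√(2π)))·exp(−(19.68−14.51)²/(2·1.64²)) = 0.243257·exp(-4.96894) = 0.00169077
  p_B = (1/(0.77·√(2π)))·exp(−(19.68−14.73)²/(2·0.77²)) = 0.518107·exp(-20.66327) = 5.50145e-10
  p_C = (1/(0.96·√(2π)))·exp(−(19.68−18.87)²/(2·0.96²)) = 0.415565·exp(-0.35596) = 0.291104
  p_D = (1/(0.70·√(2π)))·exp(−(19.68−19.12)²/(2·0.70²)) = 0.569918·exp(-0.32000) = 0.413845
Weight by the priors:
  π_A·p_A = 0.35 × 0.00169077 = 0.00059177
  π_B·p_B = 0.29 × 5.50145e-10 = 1.59542e-10
  π_C·p_C = 0.10 × 0.291104 = 0.0291104
  π_D·p_D = 0.26 × 0.413845 = 0.1076
Marginal: 0.00059177 + 1.59542e-10 + 0.0291104 + 0.1076 = 0.137302
P(Setting C | 19.68 mm) ≈ 0.212

0.212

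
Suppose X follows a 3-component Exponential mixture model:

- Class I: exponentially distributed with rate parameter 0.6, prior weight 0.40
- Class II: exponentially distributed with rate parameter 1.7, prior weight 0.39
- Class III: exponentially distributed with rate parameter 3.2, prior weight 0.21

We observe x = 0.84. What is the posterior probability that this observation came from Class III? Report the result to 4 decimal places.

The responsibility of component k is π_k f_k(x) divided by Σ_j π_j f_j(x).
Component likelihoods at x = 0.84:
  f_I = 0.6·e^(−0.6·0.84) = 0.6·e^(−0.5040) = 0.362466
  f_II = 1.7·e^(−1.7·0.84) = 1.7·e^(−1.4280) = 0.40764
  f_III = 3.2·e^(−3.2·0.84) = 3.2·e^(−2.6880) = 0.217654
Prior × likelihood for each component:
  π_I·f_I = 0.40 × 0.362466 = 0.144986
  π_II·f_II = 0.39 × 0.40764 = 0.158979
  π_III·f_III = 0.21 × 0.217654 = 0.0457073
Normaliser: 0.144986 + 0.158979 + 0.0457073 = 0.349673
P(Class III | x) ≈ 0.1307

0.1307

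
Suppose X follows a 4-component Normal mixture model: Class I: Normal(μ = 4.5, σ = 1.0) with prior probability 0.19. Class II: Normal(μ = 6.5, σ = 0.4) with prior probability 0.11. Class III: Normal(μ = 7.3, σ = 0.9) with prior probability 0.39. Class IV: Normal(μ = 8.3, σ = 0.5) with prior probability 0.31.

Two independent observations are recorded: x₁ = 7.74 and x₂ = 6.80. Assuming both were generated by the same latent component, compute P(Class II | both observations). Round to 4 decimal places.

P(component k | x) = w_k·f_k(x) / marginal(x), where marginal(x) = Σ_j w_j·f_j(x).
Since both observations come from the same component, the likelihood for component k is f_k(x₁)·f_k(x₂).
  L_I = [0.00209597] × [0.028327] = 5.93726e-05
  L_II = [0.00816705] × [0.752844] = 0.00614851
  L_III = [0.393339] × [0.37988] = 0.149422
  L_IV = [0.426138] × [0.0088637] = 0.00377716
Weight by the priors:
  w_I·L_I = 0.19 × 5.93726e-05 = 1.12808e-05
  w_II·L_II = 0.11 × 0.00614851 = 0.000676336
  w_III·L_III = 0.39 × 0.149422 = 0.0582744
  w_IV·L_IV = 0.31 × 0.00377716 = 0.00117092
Sum: 1.12808e-05 + 0.000676336 + 0.0582744 + 0.00117092 = 0.060133
So the posterior for Class II is 0.000676336 / 0.060133 ≈ 0.0112.

0.0112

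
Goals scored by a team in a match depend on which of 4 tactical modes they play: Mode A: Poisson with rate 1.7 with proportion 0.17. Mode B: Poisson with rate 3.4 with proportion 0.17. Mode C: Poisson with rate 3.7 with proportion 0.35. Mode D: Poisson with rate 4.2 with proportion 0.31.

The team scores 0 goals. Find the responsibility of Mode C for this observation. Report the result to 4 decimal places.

0.1730

The responsibility of component k is w_k f_k(x) divided by Σ_j w_j f_j(x).
Evaluate each component's likelihood at the observed value:
  L_A = e^(−1.7)·1.7^0/0! = 0.182684
  L_B = e^(−3.4)·3.4^0/0! = 0.0333733
  L_C = e^(−3.7)·3.7^0/0! = 0.0247235
  L_D = e^(−4.2)·4.2^0/0! = 0.0149956
Prior × likelihood for each component:
  w_A·L_A = 0.17 × 0.182684 = 0.0310562
  w_B·L_B = 0.17 × 0.0333733 = 0.00567346
  w_C·L_C = 0.35 × 0.0247235 = 0.00865323
  w_D·L_D = 0.31 × 0.0149956 = 0.00464863
Normaliser: 0.0310562 + 0.00567346 + 0.00865323 + 0.00464863 = 0.0500315
Responsibility of Mode C: 0.00865323 / 0.0500315 ≈ 0.1730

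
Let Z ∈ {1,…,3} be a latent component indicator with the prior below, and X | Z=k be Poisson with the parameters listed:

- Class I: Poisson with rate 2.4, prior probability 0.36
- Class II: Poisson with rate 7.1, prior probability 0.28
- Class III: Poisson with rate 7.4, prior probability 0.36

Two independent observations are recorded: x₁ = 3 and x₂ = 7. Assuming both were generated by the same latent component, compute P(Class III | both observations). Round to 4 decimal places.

P(component k | x) = π_k·f_k(x) / marginal(x), where marginal(x) = Σ_j π_j·f_j(x).
Since both observations come from the same component, the likelihood for component k is f_k(x₁)·f_k(x₂).
  L_I = [0.209014] × [0.00825546] = 0.00172551
  L_II = [0.049219] × [0.148897] = 0.00732858
  L_III = [0.0412824] × [0.147371] = 0.00608383
Unnormalised posteriors:
  π_I·L_I = 0.36 × 0.00172551 = 0.000621183
  π_II·L_II = 0.28 × 0.00732858 = 0.002052
  π_III·L_III = 0.36 × 0.00608383 = 0.00219018
Evidence: 0.000621183 + 0.002052 + 0.00219018 = 0.00486337
So the posterior for Class III is 0.00219018 / 0.00486337 ≈ 0.4503.

0.4503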